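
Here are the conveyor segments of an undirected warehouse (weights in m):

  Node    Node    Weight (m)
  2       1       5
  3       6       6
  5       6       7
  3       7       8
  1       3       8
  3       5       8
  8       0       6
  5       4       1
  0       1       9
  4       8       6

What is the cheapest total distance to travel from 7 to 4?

Running Dijkstra from 7:
7: 0
3: 8  (via 7)
6: 14  (via 3)
1: 16  (via 3)
5: 16  (via 3)
4: 17  (via 5)
Shortest route: 7–3–5–4 = 17 m.

17 m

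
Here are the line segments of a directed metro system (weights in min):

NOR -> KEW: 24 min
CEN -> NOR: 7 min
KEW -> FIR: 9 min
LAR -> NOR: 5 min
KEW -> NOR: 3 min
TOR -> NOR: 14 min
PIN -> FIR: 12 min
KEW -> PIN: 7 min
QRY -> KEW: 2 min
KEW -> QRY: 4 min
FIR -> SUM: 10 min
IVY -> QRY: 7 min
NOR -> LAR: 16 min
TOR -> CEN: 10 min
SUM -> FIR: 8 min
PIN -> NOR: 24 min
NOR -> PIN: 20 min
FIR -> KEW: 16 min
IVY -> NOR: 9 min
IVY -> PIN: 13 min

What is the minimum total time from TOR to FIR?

46 min

Compare a few routes:
TOR - NOR - KEW - FIR: 14+24+9 = 47
TOR - NOR - PIN - FIR: 14+20+12 = 46
Cheapest is TOR - NOR - PIN - FIR at 46 min.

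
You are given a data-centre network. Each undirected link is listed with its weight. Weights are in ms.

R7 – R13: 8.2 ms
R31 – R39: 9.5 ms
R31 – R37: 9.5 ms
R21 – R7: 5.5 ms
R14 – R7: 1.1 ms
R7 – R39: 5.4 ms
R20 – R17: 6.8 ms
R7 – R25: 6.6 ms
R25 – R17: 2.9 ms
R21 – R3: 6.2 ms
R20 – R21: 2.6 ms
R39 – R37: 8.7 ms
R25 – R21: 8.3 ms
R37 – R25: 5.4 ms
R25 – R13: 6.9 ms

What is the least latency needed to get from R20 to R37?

Settle nodes by increasing distance from R20:
R20: 0
R21: 2.6  (via R20)
R17: 6.8  (via R20)
R7: 8.1  (via R21)
R3: 8.8  (via R21)
R14: 9.2  (via R7)
R25: 9.7  (via R17)
R39: 13.5  (via R7)
R37: 15.1  (via R25)
Shortest route: R20–R17–R25–R37 = 15.1 ms.

15.1 ms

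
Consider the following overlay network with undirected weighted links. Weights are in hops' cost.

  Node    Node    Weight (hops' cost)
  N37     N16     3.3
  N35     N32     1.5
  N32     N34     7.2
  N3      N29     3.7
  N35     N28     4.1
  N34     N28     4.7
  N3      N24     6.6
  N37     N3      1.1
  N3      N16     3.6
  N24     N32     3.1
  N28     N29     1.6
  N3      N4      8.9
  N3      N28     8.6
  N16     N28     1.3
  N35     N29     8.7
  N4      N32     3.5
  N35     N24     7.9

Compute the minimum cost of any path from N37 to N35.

Candidate routes:
N37 - N3 - N24 - N32 - N35: 1.1+6.6+3.1+1.5 = 12.3
N37 - N3 - N29 - N28 - N35: 1.1+3.7+1.6+4.1 = 10.5
N37 - N16 - N28 - N35: 3.3+1.3+4.1 = 8.7
N37 - N3 - N16 - N28 - N35: 1.1+3.6+1.3+4.1 = 10.1
The minimum is 8.7 hops' cost via N37 - N16 - N28 - N35.

8.7 hops' cost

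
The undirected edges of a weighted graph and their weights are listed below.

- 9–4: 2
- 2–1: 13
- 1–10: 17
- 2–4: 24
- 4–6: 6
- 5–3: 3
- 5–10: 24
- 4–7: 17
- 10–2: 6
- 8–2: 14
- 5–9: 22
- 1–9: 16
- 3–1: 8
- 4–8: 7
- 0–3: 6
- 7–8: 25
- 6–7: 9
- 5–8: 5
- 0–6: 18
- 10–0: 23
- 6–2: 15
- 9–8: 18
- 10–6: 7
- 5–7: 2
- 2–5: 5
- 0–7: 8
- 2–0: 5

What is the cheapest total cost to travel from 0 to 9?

23

Enumerating some paths:
0 - 3 - 5 - 8 - 4 - 9: 6+3+5+7+2 = 23
0 - 2 - 5 - 8 - 4 - 9: 5+5+5+7+2 = 24
The minimum is 23 via 0 - 3 - 5 - 8 - 4 - 9.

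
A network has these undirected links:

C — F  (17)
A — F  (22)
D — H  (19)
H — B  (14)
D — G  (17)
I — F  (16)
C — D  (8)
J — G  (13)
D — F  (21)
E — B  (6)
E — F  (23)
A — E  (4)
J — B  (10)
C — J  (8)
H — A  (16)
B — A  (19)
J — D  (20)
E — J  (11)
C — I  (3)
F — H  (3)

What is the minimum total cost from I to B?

Enumerating some paths:
I–F–H–B: 16+3+14 = 33
I–C–J–E–B: 3+8+11+6 = 28
I–C–J–B: 3+8+10 = 21
The minimum is 21 via I–C–J–B.

21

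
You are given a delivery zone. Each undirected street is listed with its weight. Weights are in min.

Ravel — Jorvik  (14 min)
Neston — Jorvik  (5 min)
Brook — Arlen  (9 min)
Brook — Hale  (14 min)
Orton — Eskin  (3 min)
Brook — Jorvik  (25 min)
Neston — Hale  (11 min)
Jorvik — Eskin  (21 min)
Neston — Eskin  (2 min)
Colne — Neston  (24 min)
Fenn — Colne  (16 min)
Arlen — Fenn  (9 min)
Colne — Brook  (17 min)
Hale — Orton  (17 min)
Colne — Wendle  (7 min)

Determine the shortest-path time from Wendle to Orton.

Candidate routes:
Wendle–Colne–Neston–Eskin–Orton: 7+24+2+3 = 36
Wendle–Colne–Brook–Hale–Neston–Eskin–Orton: 7+17+14+11+2+3 = 54
Wendle–Colne–Brook–Hale–Orton: 7+17+14+17 = 55
The minimum is 36 min via Wendle–Colne–Neston–Eskin–Orton.

36 min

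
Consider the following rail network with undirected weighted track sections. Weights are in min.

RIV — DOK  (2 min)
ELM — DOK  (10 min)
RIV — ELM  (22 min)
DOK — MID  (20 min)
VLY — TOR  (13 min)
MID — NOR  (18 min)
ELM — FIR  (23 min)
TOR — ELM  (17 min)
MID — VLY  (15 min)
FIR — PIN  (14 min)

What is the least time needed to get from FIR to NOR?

Running Dijkstra from FIR:
FIR: 0
PIN: 14  (via FIR)
ELM: 23  (via FIR)
DOK: 33  (via ELM)
RIV: 35  (via DOK)
TOR: 40  (via ELM)
MID: 53  (via DOK)
VLY: 53  (via TOR)
NOR: 71  (via MID)
Shortest route: FIR–ELM–DOK–MID–NOR = 71 min.

71 min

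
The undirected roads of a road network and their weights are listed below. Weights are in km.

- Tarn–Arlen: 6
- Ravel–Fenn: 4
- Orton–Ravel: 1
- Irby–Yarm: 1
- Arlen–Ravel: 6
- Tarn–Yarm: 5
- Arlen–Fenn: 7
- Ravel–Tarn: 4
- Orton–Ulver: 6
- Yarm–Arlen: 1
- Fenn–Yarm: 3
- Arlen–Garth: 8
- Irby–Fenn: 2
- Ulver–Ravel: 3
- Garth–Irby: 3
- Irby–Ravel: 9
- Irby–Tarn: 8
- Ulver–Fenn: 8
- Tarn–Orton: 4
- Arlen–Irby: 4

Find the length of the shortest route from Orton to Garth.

Enumerating some paths:
Orton → Ravel → Fenn → Yarm → Irby → Garth: 1+4+3+1+3 = 12
Orton → Ravel → Fenn → Irby → Garth: 1+4+2+3 = 10
Orton → Ravel → Arlen → Yarm → Irby → Garth: 1+6+1+1+3 = 12
The minimum is 10 km via Orton → Ravel → Fenn → Irby → Garth.

10 km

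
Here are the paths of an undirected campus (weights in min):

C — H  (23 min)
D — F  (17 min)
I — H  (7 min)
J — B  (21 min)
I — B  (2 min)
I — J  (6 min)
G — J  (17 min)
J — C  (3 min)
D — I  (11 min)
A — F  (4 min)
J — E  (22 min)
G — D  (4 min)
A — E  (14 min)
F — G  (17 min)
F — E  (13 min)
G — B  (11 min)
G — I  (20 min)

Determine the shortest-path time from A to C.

Settle nodes by increasing distance from A:
A: 0
F: 4  (via A)
E: 14  (via A)
D: 21  (via F)
G: 21  (via F)
B: 32  (via G)
I: 32  (via D)
J: 36  (via E)
C: 39  (via J)
Shortest route: A–E–J–C = 39 min.

39 min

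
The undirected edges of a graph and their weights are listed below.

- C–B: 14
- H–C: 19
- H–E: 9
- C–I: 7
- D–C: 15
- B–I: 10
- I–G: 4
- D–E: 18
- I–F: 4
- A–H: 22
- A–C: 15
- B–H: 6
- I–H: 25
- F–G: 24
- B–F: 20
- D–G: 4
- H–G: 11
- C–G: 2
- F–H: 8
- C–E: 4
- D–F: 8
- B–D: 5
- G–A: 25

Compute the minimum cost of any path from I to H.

12

Compare a few routes:
I → G → H: 4+11 = 15
I → F → H: 4+8 = 12
The minimum is 12 via I → F → H.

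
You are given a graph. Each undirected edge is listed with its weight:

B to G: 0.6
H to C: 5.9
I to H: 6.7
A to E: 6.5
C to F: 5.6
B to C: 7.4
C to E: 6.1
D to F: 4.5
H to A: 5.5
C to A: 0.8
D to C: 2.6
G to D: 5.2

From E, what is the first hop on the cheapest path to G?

Enumerating some paths:
E–C–D–G: 6.1+2.6+5.2 = 13.9
E–C–B–G: 6.1+7.4+0.6 = 14.1
Cheapest is E–C–D–G at 13.9.
So from E the first move is to C.

C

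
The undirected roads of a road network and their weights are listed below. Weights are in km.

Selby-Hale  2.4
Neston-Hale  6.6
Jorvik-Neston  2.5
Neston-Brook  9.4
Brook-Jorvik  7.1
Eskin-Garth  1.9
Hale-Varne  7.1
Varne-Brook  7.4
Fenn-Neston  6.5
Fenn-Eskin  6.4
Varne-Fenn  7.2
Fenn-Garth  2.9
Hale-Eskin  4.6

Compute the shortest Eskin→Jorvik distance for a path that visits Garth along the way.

13.8 km

Shortest Eskin→Garth: Eskin–Garth = 1.9
Best Garth to Jorvik: Garth–Fenn–Neston–Jorvik costing 11.9
Total via Garth: 1.9 + 11.9 = 13.8 km.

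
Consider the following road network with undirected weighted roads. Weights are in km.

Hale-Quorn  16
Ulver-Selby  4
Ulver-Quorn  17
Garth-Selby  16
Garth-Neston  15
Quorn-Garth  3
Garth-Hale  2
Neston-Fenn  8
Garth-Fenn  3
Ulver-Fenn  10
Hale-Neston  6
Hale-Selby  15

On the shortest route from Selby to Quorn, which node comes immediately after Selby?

Garth

Candidate routes:
Selby → Hale → Garth → Quorn: 15+2+3 = 20
Selby → Ulver → Fenn → Garth → Quorn: 4+10+3+3 = 20
Selby → Garth → Quorn: 16+3 = 19
The minimum is 19 km via Selby → Garth → Quorn.
So from Selby the first move is to Garth.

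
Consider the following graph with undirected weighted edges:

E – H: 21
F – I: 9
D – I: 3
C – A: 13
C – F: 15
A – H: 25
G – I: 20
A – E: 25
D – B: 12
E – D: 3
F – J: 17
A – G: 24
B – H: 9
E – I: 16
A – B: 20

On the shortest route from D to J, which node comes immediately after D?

I

Compare a few routes:
D - E - I - F - J: 3+16+9+17 = 45
D - I - F - J: 3+9+17 = 29
Cheapest is D - I - F - J at 29.
So from D the first move is to I.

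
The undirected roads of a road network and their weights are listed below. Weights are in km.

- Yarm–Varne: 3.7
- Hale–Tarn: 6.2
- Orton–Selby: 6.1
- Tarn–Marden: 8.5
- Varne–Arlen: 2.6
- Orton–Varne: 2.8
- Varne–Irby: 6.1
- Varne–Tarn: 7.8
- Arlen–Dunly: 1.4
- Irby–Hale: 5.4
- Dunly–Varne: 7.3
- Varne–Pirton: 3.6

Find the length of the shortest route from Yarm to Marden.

Enumerating some paths:
Yarm - Varne - Irby - Hale - Tarn - Marden: 3.7+6.1+5.4+6.2+8.5 = 29.9
Yarm - Varne - Tarn - Marden: 3.7+7.8+8.5 = 20
Cheapest is Yarm - Varne - Tarn - Marden at 20 km.

20 km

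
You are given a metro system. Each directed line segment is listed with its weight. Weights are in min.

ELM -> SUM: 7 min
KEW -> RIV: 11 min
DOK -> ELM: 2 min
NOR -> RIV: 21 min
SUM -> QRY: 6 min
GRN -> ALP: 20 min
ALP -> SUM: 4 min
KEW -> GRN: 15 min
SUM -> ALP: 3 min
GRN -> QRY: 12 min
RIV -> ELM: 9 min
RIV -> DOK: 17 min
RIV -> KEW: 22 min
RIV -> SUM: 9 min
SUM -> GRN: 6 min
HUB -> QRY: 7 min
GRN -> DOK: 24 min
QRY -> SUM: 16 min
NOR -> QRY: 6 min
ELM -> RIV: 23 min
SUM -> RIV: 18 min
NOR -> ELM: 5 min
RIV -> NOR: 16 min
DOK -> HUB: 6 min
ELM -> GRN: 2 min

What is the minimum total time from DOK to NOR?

41 min

Settle nodes by increasing distance from DOK:
DOK: 0
ELM: 2  (via DOK)
GRN: 4  (via ELM)
HUB: 6  (via DOK)
SUM: 9  (via ELM)
ALP: 12  (via SUM)
QRY: 13  (via HUB)
RIV: 25  (via ELM)
NOR: 41  (via RIV)
Shortest route: DOK → ELM → RIV → NOR = 41 min.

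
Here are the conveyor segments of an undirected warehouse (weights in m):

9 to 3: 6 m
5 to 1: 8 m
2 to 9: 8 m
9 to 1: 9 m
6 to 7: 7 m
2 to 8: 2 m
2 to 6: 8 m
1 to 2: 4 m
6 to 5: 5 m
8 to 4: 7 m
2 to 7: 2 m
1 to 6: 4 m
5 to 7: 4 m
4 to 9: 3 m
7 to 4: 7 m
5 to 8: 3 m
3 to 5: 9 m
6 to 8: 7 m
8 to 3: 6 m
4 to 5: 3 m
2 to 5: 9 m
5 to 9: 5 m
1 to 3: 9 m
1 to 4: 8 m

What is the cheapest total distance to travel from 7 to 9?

9 m

Shortest distances from 7:
7: 0
2: 2  (via 7)
5: 4  (via 7)
8: 4  (via 2)
1: 6  (via 2)
4: 7  (via 7)
6: 7  (via 7)
9: 9  (via 5)
Shortest route: 7 → 5 → 9 = 9 m.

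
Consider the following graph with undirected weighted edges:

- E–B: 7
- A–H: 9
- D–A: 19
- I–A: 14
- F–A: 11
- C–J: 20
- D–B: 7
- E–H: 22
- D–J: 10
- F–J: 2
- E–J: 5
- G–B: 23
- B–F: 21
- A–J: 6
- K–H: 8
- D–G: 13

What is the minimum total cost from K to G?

46

Shortest distances from K:
K: 0
H: 8  (via K)
A: 17  (via H)
J: 23  (via A)
F: 25  (via J)
E: 28  (via J)
I: 31  (via A)
D: 33  (via J)
B: 35  (via E)
C: 43  (via J)
G: 46  (via D)
Shortest route: K–H–A–J–D–G = 46.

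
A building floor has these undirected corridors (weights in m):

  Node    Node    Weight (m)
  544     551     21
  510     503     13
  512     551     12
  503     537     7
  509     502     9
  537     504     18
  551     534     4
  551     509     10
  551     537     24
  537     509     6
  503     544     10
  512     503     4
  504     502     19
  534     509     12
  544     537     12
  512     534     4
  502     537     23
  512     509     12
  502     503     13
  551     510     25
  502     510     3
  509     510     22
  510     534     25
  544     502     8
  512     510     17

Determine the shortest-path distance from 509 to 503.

13 m

Running Dijkstra from 509:
509: 0
537: 6  (via 509)
502: 9  (via 509)
551: 10  (via 509)
512: 12  (via 509)
510: 12  (via 502)
534: 12  (via 509)
503: 13  (via 537)
Shortest route: 509 → 537 → 503 = 13 m.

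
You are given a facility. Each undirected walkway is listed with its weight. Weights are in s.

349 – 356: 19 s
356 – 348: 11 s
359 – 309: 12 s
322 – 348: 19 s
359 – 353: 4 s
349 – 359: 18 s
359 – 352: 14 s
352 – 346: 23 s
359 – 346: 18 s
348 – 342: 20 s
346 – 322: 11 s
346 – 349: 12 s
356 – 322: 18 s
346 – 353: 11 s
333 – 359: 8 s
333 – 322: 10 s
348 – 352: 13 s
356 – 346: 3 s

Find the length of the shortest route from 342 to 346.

34 s

Enumerating some paths:
342 - 348 - 352 - 346: 20+13+23 = 56
342 - 348 - 322 - 346: 20+19+11 = 50
342 - 348 - 356 - 346: 20+11+3 = 34
Cheapest is 342 - 348 - 356 - 346 at 34 s.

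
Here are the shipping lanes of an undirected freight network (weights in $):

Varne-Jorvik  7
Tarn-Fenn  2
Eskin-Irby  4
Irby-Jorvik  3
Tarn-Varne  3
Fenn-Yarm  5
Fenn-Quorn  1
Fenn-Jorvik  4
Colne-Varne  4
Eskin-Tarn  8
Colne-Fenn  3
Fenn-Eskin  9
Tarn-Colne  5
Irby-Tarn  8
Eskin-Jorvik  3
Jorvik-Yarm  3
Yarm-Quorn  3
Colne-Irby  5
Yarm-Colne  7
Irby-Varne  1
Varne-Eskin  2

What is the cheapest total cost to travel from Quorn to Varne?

Settle nodes by increasing distance from Quorn:
Quorn: 0
Fenn: 1  (via Quorn)
Yarm: 3  (via Quorn)
Tarn: 3  (via Fenn)
Colne: 4  (via Fenn)
Jorvik: 5  (via Fenn)
Varne: 6  (via Tarn)
Shortest route: Quorn → Fenn → Tarn → Varne = $6.

$6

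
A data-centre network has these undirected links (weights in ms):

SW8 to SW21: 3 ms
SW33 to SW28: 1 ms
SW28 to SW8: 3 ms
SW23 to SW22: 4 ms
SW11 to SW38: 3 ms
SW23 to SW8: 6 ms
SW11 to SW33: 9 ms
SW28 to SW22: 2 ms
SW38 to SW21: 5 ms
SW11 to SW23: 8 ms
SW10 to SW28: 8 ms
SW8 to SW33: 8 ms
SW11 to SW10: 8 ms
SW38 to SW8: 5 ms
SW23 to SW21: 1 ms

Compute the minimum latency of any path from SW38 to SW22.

10 ms

Settle nodes by increasing distance from SW38:
SW38: 0
SW11: 3  (via SW38)
SW8: 5  (via SW38)
SW21: 5  (via SW38)
SW23: 6  (via SW21)
SW28: 8  (via SW8)
SW33: 9  (via SW28)
SW22: 10  (via SW23)
Shortest route: SW38 → SW21 → SW23 → SW22 = 10 ms.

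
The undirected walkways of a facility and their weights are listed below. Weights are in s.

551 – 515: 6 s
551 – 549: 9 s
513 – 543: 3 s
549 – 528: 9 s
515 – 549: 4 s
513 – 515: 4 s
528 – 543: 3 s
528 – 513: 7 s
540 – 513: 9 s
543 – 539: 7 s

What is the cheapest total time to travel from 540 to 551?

Candidate routes:
540 → 513 → 515 → 549 → 551: 9+4+4+9 = 26
540 → 513 → 543 → 528 → 549 → 515 → 551: 9+3+3+9+4+6 = 34
540 → 513 → 543 → 528 → 549 → 551: 9+3+3+9+9 = 33
540 → 513 → 515 → 551: 9+4+6 = 19
Cheapest is 540 → 513 → 515 → 551 at 19 s.

19 s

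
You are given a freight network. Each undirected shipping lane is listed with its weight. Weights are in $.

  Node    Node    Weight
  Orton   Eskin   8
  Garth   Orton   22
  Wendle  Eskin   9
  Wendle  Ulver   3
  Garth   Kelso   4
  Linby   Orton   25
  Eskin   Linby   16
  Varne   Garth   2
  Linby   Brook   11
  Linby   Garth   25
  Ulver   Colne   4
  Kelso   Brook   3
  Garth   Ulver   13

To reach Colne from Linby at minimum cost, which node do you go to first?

Candidate routes:
Linby - Eskin - Wendle - Ulver - Colne: 16+9+3+4 = 32
Linby - Garth - Ulver - Colne: 25+13+4 = 42
Linby - Brook - Kelso - Garth - Ulver - Colne: 11+3+4+13+4 = 35
Linby - Orton - Eskin - Wendle - Ulver - Colne: 25+8+9+3+4 = 49
Cheapest is Linby - Eskin - Wendle - Ulver - Colne at $32.
So from Linby the first move is to Eskin.

Eskin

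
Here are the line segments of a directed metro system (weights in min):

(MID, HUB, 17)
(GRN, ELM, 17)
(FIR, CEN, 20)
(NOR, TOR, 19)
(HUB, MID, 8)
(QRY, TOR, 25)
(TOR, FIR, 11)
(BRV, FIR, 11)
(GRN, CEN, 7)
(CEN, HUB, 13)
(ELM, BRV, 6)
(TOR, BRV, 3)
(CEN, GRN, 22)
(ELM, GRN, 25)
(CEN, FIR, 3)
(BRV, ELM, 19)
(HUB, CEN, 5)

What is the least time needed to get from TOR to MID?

Enumerating some paths:
TOR–BRV–FIR–CEN–HUB–MID: 3+11+20+13+8 = 55
TOR–BRV–ELM–GRN–CEN–HUB–MID: 3+19+25+7+13+8 = 75
TOR–FIR–CEN–HUB–MID: 11+20+13+8 = 52
The minimum is 52 min via TOR–FIR–CEN–HUB–MID.

52 min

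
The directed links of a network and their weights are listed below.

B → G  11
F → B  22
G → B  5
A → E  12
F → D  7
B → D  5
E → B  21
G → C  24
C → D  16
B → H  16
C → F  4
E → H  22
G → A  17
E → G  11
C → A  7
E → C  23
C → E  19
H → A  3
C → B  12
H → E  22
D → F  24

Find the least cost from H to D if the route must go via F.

Shortest H→F: H–A–E–C–F = 42
Shortest F→D: F–D = 7
Total via F: 42 + 7 = 49.

49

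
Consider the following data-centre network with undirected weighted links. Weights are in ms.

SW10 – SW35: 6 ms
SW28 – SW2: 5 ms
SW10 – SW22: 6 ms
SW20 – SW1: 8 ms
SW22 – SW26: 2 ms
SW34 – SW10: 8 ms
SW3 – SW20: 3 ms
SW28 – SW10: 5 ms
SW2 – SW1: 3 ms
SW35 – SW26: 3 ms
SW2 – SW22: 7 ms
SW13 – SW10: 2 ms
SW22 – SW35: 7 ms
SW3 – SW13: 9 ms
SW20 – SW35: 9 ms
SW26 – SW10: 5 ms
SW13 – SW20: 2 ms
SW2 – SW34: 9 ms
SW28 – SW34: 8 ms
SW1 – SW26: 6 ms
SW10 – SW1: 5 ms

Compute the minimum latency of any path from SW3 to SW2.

14 ms

Shortest distances from SW3:
SW3: 0
SW20: 3  (via SW3)
SW13: 5  (via SW20)
SW10: 7  (via SW13)
SW1: 11  (via SW20)
SW26: 12  (via SW10)
SW35: 12  (via SW20)
SW28: 12  (via SW10)
SW22: 13  (via SW10)
SW2: 14  (via SW1)
Shortest route: SW3 → SW20 → SW1 → SW2 = 14 ms.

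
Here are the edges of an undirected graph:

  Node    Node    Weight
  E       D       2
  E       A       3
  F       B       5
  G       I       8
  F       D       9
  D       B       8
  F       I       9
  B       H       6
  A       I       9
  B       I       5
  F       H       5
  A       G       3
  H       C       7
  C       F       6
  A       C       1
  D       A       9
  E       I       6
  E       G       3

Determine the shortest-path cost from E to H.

11

Settle nodes by increasing distance from E:
E: 0
D: 2  (via E)
A: 3  (via E)
G: 3  (via E)
C: 4  (via A)
I: 6  (via E)
B: 10  (via D)
F: 10  (via C)
H: 11  (via C)
Shortest route: E → A → C → H = 11.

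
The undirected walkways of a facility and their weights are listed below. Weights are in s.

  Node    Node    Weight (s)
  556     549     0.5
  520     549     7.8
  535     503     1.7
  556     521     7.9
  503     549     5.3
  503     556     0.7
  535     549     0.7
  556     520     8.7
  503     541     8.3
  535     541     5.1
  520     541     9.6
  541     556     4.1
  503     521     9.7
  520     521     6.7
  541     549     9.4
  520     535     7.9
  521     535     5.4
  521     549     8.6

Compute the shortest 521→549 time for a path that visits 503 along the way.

Shortest 521→503: 521 → 535 → 503 = 7.1
Shortest 503→549: 503 → 556 → 549 = 1.2
Total via 503: 7.1 + 1.2 = 8.3 s.

8.3 s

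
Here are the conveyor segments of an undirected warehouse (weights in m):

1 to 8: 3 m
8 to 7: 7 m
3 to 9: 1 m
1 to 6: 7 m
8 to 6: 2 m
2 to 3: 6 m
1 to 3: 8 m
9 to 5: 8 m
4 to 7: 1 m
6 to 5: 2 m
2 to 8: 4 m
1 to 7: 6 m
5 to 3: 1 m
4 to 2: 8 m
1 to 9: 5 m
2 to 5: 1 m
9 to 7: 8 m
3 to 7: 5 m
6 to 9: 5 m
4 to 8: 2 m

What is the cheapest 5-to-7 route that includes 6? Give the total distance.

7 m

Shortest 5→6: 5 → 6 = 2
Best 6 to 7: 6 → 8 → 4 → 7 costing 5
Total via 6: 2 + 5 = 7 m.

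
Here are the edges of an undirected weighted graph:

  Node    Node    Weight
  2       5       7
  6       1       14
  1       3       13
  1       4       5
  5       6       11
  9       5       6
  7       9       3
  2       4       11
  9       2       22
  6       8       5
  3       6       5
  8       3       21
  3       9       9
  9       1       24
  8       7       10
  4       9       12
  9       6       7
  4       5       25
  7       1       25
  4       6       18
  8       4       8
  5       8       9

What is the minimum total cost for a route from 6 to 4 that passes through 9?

Best 6 to 9: 6–9 costing 7
Best 9 to 4: 9–4 costing 12
Total via 9: 7 + 12 = 19.

19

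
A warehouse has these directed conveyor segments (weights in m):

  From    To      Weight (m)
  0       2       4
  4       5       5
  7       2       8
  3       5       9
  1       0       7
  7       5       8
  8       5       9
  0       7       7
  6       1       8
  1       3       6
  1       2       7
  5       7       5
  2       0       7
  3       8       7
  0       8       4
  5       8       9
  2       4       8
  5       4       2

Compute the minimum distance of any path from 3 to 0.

Shortest distances from 3:
3: 0
8: 7  (via 3)
5: 9  (via 3)
4: 11  (via 5)
7: 14  (via 5)
2: 22  (via 7)
0: 29  (via 2)
Shortest route: 3–5–7–2–0 = 29 m.

29 m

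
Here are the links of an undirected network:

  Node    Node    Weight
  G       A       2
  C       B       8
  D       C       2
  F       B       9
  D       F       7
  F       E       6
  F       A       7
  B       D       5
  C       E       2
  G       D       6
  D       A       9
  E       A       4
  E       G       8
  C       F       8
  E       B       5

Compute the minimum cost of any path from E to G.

Settle nodes by increasing distance from E:
E: 0
C: 2  (via E)
A: 4  (via E)
D: 4  (via C)
B: 5  (via E)
F: 6  (via E)
G: 6  (via A)
Shortest route: E–A–G = 6.

6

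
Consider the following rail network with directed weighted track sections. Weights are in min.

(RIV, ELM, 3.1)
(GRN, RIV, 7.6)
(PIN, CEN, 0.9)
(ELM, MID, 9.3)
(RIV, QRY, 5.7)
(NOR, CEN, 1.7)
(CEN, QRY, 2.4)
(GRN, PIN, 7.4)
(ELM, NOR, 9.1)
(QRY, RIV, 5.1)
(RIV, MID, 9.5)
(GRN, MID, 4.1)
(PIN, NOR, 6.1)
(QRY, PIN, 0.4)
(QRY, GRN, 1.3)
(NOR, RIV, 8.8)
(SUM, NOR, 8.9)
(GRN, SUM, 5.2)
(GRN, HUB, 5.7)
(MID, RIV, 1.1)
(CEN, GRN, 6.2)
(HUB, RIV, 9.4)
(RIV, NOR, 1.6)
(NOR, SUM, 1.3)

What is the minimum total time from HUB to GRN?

Candidate routes:
HUB → RIV → QRY → GRN: 9.4+5.7+1.3 = 16.4
HUB → RIV → NOR → CEN → GRN: 9.4+1.6+1.7+6.2 = 18.9
Cheapest is HUB → RIV → QRY → GRN at 16.4 min.

16.4 min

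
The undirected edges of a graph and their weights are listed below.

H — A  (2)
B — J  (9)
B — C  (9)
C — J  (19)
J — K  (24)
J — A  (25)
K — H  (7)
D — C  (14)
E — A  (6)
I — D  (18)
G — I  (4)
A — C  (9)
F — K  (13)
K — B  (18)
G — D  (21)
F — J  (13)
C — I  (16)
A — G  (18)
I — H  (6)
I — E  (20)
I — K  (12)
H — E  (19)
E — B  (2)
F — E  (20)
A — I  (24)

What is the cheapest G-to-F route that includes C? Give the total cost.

51

Best G to C: G–I–C costing 20
Best C to F: C–B–E–F costing 31
Total via C: 20 + 31 = 51.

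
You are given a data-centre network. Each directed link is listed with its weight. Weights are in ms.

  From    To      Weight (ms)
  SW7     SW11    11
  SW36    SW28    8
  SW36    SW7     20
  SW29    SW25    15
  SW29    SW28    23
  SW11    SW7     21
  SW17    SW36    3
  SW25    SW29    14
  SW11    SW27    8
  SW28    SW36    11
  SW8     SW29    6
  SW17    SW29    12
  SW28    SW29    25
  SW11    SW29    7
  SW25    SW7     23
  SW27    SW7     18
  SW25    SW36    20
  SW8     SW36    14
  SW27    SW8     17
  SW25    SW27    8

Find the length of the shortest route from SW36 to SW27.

Compare a few routes:
SW36 - SW7 - SW11 - SW27: 20+11+8 = 39
SW36 - SW28 - SW29 - SW25 - SW27: 8+25+15+8 = 56
SW36 - SW7 - SW11 - SW29 - SW25 - SW27: 20+11+7+15+8 = 61
The minimum is 39 ms via SW36 - SW7 - SW11 - SW27.

39 ms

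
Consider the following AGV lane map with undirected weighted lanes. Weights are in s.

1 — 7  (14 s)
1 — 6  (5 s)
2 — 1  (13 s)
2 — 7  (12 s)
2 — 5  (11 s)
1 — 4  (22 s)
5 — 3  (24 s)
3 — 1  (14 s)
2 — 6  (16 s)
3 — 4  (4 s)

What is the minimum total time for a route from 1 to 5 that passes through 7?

37 s

Best 1 to 7: 1–7 costing 14
Best 7 to 5: 7–2–5 costing 23
Total via 7: 14 + 23 = 37 s.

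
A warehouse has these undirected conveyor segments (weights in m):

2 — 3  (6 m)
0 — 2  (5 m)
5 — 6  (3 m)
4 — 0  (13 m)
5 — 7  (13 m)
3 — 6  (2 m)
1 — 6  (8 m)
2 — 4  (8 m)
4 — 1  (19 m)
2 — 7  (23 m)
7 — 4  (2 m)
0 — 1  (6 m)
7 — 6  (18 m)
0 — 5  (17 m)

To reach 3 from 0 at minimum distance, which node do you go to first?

Enumerating some paths:
0 → 1 → 6 → 3: 6+8+2 = 16
0 → 2 → 3: 5+6 = 11
Cheapest is 0 → 2 → 3 at 11 m.
So from 0 the first move is to 2.

2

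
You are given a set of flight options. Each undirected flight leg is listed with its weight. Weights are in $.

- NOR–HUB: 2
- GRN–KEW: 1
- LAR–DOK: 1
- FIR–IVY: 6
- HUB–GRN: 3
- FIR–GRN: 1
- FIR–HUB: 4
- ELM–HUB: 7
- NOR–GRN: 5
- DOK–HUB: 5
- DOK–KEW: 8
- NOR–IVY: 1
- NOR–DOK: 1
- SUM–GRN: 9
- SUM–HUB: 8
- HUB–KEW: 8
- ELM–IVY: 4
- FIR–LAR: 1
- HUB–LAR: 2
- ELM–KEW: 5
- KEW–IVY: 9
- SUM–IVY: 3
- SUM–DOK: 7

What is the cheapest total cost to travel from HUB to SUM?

$6

Shortest distances from HUB:
HUB: 0
NOR: 2  (via HUB)
LAR: 2  (via HUB)
GRN: 3  (via HUB)
FIR: 3  (via LAR)
DOK: 3  (via NOR)
IVY: 3  (via NOR)
KEW: 4  (via GRN)
SUM: 6  (via IVY)
Shortest route: HUB → NOR → IVY → SUM = $6.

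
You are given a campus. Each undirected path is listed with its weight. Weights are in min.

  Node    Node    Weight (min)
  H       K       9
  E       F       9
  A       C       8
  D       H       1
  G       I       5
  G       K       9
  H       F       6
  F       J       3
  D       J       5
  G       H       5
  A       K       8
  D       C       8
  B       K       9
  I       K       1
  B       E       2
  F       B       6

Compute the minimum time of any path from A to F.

23 min

Enumerating some paths:
A–C–D–J–F: 8+8+5+3 = 24
A–K–I–G–H–F: 8+1+5+5+6 = 25
A–K–B–F: 8+9+6 = 23
The minimum is 23 min via A–K–B–F.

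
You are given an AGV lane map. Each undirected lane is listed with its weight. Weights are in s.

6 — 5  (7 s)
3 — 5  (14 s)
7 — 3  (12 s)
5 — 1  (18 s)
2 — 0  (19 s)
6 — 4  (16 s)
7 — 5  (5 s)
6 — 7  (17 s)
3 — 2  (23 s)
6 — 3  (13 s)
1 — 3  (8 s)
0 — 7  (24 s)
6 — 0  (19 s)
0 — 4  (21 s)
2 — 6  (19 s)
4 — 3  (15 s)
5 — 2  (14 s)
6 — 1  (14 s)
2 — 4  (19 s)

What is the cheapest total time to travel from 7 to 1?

20 s

Shortest distances from 7:
7: 0
5: 5  (via 7)
3: 12  (via 7)
6: 12  (via 5)
2: 19  (via 5)
1: 20  (via 3)
Shortest route: 7 → 3 → 1 = 20 s.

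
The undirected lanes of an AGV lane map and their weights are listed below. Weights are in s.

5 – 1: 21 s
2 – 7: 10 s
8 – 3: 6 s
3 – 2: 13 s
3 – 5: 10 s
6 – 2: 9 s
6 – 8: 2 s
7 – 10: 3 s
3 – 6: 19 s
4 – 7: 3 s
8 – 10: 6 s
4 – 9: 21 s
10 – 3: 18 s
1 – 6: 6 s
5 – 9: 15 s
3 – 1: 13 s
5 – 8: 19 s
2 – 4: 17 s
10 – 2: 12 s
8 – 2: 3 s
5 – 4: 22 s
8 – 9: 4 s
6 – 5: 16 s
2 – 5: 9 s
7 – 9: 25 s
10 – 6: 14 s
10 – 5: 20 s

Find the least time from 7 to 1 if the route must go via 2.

Best 7 to 2: 7 → 2 costing 10
Shortest 2→1: 2 → 8 → 6 → 1 = 11
Total via 2: 10 + 11 = 21 s.

21 s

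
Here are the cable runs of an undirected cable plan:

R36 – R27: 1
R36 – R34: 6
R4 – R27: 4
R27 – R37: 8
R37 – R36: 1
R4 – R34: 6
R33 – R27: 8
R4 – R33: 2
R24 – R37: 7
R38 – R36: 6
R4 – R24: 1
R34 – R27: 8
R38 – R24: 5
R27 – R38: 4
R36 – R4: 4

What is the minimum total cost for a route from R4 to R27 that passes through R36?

5

Best R4 to R36: R4 → R36 costing 4
Best R36 to R27: R36 → R27 costing 1
Total via R36: 4 + 1 = 5.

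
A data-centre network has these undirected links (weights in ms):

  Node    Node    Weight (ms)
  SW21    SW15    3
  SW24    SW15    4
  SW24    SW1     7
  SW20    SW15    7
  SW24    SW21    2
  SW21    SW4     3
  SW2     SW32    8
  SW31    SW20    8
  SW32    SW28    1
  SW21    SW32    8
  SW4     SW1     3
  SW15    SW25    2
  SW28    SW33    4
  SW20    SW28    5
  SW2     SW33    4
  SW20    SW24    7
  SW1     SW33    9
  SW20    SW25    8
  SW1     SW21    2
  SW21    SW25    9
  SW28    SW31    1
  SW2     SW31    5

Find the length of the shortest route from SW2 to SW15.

18 ms

Candidate routes:
SW2 - SW31 - SW28 - SW20 - SW15: 5+1+5+7 = 18
SW2 - SW32 - SW21 - SW15: 8+8+3 = 19
SW2 - SW31 - SW20 - SW15: 5+8+7 = 20
SW2 - SW33 - SW28 - SW20 - SW15: 4+4+5+7 = 20
The minimum is 18 ms via SW2 - SW31 - SW28 - SW20 - SW15.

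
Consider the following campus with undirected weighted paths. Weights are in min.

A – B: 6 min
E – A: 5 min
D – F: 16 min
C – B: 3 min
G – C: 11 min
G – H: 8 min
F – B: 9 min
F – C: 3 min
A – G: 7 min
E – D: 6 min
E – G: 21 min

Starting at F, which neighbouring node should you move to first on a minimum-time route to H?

C

Enumerating some paths:
F–C–G–H: 3+11+8 = 22
F–C–B–A–G–H: 3+3+6+7+8 = 27
The minimum is 22 min via F–C–G–H.
So from F the first move is to C.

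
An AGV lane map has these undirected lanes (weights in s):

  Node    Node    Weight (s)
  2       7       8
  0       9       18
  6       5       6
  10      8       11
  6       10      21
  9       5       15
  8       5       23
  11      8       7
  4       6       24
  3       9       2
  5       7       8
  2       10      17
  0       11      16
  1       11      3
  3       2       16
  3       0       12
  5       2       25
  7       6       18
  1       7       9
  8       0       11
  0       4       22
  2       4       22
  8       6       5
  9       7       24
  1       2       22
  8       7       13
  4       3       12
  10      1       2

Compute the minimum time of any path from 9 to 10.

34 s

Settle nodes by increasing distance from 9:
9: 0
3: 2  (via 9)
0: 14  (via 3)
4: 14  (via 3)
5: 15  (via 9)
2: 18  (via 3)
6: 21  (via 5)
7: 23  (via 5)
8: 25  (via 0)
11: 30  (via 0)
1: 32  (via 7)
10: 34  (via 1)
Shortest route: 9 → 5 → 7 → 1 → 10 = 34 s.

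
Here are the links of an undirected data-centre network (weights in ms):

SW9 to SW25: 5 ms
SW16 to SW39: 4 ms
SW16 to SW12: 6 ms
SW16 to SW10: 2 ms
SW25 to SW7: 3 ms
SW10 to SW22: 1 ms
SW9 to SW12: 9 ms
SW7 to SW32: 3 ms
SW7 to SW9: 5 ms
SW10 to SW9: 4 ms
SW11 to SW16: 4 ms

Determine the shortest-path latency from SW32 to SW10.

12 ms

Candidate routes:
SW32–SW7–SW25–SW9–SW10: 3+3+5+4 = 15
SW32–SW7–SW9–SW12–SW16–SW10: 3+5+9+6+2 = 25
SW32–SW7–SW9–SW10: 3+5+4 = 12
SW32–SW7–SW25–SW9–SW12–SW16–SW10: 3+3+5+9+6+2 = 28
The minimum is 12 ms via SW32–SW7–SW9–SW10.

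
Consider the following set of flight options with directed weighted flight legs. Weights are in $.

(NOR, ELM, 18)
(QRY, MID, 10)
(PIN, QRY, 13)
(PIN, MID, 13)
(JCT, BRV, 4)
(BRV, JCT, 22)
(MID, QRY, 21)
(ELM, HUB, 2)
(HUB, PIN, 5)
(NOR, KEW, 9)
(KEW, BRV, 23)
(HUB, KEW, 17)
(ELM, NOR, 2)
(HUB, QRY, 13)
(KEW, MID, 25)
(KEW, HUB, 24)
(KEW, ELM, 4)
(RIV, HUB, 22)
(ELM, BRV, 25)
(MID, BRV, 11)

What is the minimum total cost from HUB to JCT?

$51

Settle nodes by increasing distance from HUB:
HUB: 0
PIN: 5  (via HUB)
QRY: 13  (via HUB)
KEW: 17  (via HUB)
MID: 18  (via PIN)
ELM: 21  (via KEW)
NOR: 23  (via ELM)
BRV: 29  (via MID)
JCT: 51  (via BRV)
Shortest route: HUB → PIN → MID → BRV → JCT = $51.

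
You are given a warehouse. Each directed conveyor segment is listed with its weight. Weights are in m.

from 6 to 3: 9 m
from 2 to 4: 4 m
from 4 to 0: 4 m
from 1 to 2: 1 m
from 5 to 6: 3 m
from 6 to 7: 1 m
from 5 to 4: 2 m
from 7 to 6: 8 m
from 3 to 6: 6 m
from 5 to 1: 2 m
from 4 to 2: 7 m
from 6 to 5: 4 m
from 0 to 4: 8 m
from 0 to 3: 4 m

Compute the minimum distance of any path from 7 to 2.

Running Dijkstra from 7:
7: 0
6: 8  (via 7)
5: 12  (via 6)
1: 14  (via 5)
4: 14  (via 5)
2: 15  (via 1)
Shortest route: 7–6–5–1–2 = 15 m.

15 m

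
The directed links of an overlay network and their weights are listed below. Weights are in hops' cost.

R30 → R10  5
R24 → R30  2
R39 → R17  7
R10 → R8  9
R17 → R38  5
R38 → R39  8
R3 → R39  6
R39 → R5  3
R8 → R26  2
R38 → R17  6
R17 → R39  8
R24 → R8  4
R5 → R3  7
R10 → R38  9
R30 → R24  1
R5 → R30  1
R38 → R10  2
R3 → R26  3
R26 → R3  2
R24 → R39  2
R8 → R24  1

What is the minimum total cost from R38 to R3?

Compare a few routes:
R38 → R10 → R8 → R26 → R3: 2+9+2+2 = 15
R38 → R39 → R5 → R3: 8+3+7 = 18
The minimum is 15 hops' cost via R38 → R10 → R8 → R26 → R3.

15 hops' cost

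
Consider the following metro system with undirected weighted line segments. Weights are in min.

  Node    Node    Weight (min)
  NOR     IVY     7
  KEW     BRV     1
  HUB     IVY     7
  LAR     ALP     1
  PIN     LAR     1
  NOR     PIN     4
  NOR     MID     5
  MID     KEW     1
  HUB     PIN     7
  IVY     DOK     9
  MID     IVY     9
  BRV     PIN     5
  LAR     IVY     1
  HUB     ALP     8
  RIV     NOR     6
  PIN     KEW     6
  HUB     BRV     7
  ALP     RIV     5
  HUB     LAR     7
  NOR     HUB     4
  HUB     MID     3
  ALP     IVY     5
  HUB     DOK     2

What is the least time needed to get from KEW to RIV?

Compare a few routes:
KEW–PIN–LAR–ALP–RIV: 6+1+1+5 = 13
KEW–MID–NOR–RIV: 1+5+6 = 12
Cheapest is KEW–MID–NOR–RIV at 12 min.

12 min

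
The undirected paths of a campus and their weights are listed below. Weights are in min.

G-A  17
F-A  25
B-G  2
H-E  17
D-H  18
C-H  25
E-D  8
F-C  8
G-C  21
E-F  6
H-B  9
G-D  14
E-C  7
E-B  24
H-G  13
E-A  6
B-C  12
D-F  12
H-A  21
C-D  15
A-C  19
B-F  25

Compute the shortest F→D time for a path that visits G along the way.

Shortest F→G: F → C → B → G = 22
Shortest G→D: G → D = 14
Total via G: 22 + 14 = 36 min.

36 min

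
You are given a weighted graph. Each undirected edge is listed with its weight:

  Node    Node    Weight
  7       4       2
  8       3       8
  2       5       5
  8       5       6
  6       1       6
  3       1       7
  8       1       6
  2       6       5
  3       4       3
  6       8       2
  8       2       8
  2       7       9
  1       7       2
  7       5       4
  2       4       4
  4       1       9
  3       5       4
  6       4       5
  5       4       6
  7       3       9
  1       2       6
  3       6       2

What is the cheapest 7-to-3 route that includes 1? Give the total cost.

Best 7 to 1: 7 → 1 costing 2
Shortest 1→3: 1 → 3 = 7
Total via 1: 2 + 7 = 9.

9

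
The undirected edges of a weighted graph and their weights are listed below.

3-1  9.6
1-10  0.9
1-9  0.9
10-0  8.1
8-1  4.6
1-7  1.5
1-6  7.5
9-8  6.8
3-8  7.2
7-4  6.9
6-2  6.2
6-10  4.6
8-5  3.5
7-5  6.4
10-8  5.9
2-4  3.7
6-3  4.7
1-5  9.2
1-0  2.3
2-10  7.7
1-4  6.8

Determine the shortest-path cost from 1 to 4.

Candidate routes:
1–10–6–2–4: 0.9+4.6+6.2+3.7 = 15.4
1–4: 6.8 = 6.8
1–7–4: 1.5+6.9 = 8.4
1–10–2–4: 0.9+7.7+3.7 = 12.3
The minimum is 6.8 via 1–4.

6.8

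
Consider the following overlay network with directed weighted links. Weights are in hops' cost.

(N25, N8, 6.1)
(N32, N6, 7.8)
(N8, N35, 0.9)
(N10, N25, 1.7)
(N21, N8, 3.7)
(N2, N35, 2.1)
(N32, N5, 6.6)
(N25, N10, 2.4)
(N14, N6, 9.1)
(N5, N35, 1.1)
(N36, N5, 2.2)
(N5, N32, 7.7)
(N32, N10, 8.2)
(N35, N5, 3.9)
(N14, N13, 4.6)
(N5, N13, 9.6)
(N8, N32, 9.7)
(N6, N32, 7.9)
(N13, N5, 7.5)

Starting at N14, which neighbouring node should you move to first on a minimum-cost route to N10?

N6

Compare a few routes:
N14 - N6 - N32 - N10: 9.1+7.9+8.2 = 25.2
N14 - N13 - N5 - N32 - N10: 4.6+7.5+7.7+8.2 = 28
The minimum is 25.2 hops' cost via N14 - N6 - N32 - N10.
So from N14 the first move is to N6.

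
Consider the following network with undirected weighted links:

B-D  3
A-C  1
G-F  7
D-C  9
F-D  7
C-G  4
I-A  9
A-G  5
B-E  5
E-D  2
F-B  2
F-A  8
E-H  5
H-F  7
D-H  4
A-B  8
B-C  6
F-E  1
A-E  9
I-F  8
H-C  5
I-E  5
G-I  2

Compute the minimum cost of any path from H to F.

6

Shortest distances from H:
H: 0
D: 4  (via H)
C: 5  (via H)
E: 5  (via H)
A: 6  (via C)
F: 6  (via E)
Shortest route: H → E → F = 6.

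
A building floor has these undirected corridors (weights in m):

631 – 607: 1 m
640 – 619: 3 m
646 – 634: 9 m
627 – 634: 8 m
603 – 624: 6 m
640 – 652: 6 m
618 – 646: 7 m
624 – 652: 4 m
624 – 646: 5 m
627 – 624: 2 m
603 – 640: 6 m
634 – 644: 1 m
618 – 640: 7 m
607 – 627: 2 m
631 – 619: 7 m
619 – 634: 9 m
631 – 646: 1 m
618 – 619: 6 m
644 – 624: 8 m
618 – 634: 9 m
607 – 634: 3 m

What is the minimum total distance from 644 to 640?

13 m

Compare a few routes:
644 → 634 → 607 → 631 → 619 → 640: 1+3+1+7+3 = 15
644 → 634 → 619 → 640: 1+9+3 = 13
Cheapest is 644 → 634 → 619 → 640 at 13 m.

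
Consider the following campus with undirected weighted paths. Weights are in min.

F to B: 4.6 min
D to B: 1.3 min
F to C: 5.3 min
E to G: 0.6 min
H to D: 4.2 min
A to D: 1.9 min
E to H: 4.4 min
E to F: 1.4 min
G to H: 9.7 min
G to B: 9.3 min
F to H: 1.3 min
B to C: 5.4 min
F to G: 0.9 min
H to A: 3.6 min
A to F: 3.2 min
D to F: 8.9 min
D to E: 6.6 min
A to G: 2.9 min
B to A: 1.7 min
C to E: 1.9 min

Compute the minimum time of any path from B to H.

5.3 min

Shortest distances from B:
B: 0
D: 1.3  (via B)
A: 1.7  (via B)
F: 4.6  (via B)
G: 4.6  (via A)
E: 5.2  (via G)
H: 5.3  (via A)
Shortest route: B–A–H = 5.3 min.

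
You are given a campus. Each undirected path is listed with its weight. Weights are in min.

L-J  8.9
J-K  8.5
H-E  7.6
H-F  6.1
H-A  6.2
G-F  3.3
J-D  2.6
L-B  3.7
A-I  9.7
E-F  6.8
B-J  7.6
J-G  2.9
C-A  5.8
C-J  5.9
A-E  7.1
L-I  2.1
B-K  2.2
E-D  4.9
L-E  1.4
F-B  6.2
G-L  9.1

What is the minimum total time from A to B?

12.2 min

Running Dijkstra from A:
A: 0
C: 5.8  (via A)
H: 6.2  (via A)
E: 7.1  (via A)
L: 8.5  (via E)
I: 9.7  (via A)
J: 11.7  (via C)
D: 12  (via E)
B: 12.2  (via L)
Shortest route: A → E → L → B = 12.2 min.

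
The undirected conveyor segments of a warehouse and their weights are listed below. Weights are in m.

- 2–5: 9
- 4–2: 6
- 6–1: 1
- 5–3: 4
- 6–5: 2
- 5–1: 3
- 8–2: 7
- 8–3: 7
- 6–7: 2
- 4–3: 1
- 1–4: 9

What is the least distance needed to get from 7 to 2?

Enumerating some paths:
7 - 6 - 5 - 2: 2+2+9 = 13
7 - 6 - 5 - 3 - 4 - 2: 2+2+4+1+6 = 15
7 - 6 - 1 - 5 - 2: 2+1+3+9 = 15
The minimum is 13 m via 7 - 6 - 5 - 2.

13 m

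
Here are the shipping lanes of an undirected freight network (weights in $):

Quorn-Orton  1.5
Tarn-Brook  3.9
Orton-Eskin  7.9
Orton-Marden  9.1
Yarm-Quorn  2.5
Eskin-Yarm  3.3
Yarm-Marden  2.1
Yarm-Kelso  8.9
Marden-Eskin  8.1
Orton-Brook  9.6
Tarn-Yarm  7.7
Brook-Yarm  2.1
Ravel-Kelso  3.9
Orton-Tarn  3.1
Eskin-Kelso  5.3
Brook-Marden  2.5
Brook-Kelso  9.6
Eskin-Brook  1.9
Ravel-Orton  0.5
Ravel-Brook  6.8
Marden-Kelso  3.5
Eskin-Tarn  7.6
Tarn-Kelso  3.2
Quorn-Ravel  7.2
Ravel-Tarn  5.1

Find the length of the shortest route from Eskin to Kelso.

$5.3

Settle nodes by increasing distance from Eskin:
Eskin: 0
Brook: 1.9  (via Eskin)
Yarm: 3.3  (via Eskin)
Marden: 4.4  (via Brook)
Kelso: 5.3  (via Eskin)
Shortest route: Eskin–Kelso = $5.3.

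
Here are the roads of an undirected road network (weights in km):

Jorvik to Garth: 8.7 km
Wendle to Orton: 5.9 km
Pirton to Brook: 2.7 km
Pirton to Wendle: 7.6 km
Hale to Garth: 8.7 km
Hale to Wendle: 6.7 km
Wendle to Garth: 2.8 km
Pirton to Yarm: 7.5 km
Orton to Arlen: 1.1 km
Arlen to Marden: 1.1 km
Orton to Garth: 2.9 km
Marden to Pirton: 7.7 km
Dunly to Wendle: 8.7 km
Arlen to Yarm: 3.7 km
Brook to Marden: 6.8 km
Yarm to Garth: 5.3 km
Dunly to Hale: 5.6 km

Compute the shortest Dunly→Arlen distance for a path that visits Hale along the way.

18.3 km

Best Dunly to Hale: Dunly → Hale costing 5.6
Best Hale to Arlen: Hale → Garth → Orton → Arlen costing 12.7
Total via Hale: 5.6 + 12.7 = 18.3 km.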